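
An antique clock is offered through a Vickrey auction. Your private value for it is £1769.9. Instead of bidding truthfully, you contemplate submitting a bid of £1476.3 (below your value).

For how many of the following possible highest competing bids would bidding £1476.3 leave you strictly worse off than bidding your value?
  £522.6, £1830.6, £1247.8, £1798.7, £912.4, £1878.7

0

The deviation hurts exactly when the highest competing bid lies strictly between £1476.3 and £1769.9 — underbidding then forfeits a profitable win.
£522.6: below both → same outcome either way.
£1830.6: above both → same outcome either way.
£1247.8: below both → same outcome either way.
£1798.7: above both → same outcome either way.
£912.4: below both → same outcome either way.
£1878.7: above both → same outcome either way.
Count: 0.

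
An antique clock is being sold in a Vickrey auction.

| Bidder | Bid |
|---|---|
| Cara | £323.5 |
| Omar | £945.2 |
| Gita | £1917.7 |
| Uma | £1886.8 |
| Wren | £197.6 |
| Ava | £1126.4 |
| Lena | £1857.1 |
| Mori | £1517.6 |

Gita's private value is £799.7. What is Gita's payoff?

Highest bid: Gita at £1917.7, so Gita wins.
Second-highest bid: Uma at £1886.8 — that is the price the winner pays.
Gita's payoff = value − price = £799.7 − £1886.8 = −£1087.1.

−£1087.1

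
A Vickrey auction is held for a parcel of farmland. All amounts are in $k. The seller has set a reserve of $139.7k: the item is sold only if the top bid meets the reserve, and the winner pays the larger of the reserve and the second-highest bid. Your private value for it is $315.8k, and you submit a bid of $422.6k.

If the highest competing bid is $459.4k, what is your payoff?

Your bid $422.6k is below the highest competing bid $459.4k, so you lose. Payoff $0k.

$0k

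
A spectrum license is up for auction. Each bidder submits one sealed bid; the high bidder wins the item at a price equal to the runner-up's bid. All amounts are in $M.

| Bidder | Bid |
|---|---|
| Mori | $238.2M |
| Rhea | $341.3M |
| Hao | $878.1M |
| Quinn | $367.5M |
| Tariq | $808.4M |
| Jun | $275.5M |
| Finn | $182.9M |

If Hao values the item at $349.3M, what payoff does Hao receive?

Highest bid: Hao at $878.1M, so Hao wins.
Second-highest bid: Tariq at $808.4M — that is the price the winner pays.
Hao's payoff = value − price = $349.3M − $808.4M = −$459.1M.

−$459.1M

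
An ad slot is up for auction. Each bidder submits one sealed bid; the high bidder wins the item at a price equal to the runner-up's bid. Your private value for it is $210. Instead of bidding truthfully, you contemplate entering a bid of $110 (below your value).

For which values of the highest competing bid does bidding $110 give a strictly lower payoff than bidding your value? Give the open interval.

($110, $210)

If the competing bid is below $110, both bids win at the same price — no difference.
If it is above $210, both bids lose — no difference.
If it lies strictly between $110 and $210, bidding your value wins at a price below your value (positive payoff) while bidding $110 loses (payoff 0).
So the deviation strictly hurts on the open interval ($110, $210).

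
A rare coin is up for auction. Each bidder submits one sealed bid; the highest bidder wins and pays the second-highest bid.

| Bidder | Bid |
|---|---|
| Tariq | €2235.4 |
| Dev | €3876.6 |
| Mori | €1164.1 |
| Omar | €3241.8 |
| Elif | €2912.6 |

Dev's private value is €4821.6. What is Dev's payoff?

Highest bid: Dev at €3876.6, so Dev wins.
Second-highest bid: Omar at €3241.8 — that is the price the winner pays.
Dev's payoff = value − price = €4821.6 − €3241.8 = €1579.8.

€1579.8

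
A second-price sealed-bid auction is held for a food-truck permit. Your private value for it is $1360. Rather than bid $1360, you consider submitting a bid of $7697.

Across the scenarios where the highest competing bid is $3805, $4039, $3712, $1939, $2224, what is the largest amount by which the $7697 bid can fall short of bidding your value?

$2679

$3805: truthful gives $0, deviation gives −$2445 → loss $2445.
$4039: truthful gives $0, deviation gives −$2679 → loss $2679.
$3712: truthful gives $0, deviation gives −$2352 → loss $2352.
$1939: truthful gives $0, deviation gives −$579 → loss $579.
$2224: truthful gives $0, deviation gives −$864 → loss $864.
Maximum loss: $2679.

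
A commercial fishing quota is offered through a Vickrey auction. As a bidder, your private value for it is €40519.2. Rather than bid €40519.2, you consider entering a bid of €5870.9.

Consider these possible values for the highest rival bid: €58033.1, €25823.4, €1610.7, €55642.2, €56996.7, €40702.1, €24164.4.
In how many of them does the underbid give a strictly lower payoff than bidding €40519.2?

The deviation hurts exactly when the highest competing bid lies strictly between €5870.9 and €40519.2 — underbidding then forfeits a profitable win.
€58033.1: above both → same outcome either way.
€25823.4: inside the interval → strictly worse (loss €14695.8).
€1610.7: below both → same outcome either way.
€55642.2: above both → same outcome either way.
€56996.7: above both → same outcome either way.
€40702.1: above both → same outcome either way.
€24164.4: inside the interval → strictly worse (loss €16354.8).
Count: 2.

2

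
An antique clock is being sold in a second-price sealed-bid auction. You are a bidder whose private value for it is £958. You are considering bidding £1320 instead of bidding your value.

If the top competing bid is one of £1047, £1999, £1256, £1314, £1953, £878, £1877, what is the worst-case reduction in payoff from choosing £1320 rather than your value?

£1047: truthful gives £0, deviation gives −£89 → loss £89.
£1999: same outcome either way → loss £0.
£1256: truthful gives £0, deviation gives −£298 → loss £298.
£1314: truthful gives £0, deviation gives −£356 → loss £356.
£1953: same outcome either way → loss £0.
£878: same outcome either way → loss £0.
£1877: same outcome either way → loss £0.
Maximum loss: £356.

£356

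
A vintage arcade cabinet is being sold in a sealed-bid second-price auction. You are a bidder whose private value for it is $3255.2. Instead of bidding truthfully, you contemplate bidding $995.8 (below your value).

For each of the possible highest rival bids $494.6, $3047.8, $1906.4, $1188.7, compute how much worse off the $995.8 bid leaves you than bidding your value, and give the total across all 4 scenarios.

The deviation costs you only when the competing bid falls strictly between $995.8 and $3255.2; elsewhere both bids give the same outcome.
$494.6: outcomes coincide → loss $0.
$3047.8: truthful payoff $207.4, deviation payoff $0 → loss $207.4.
$1906.4: truthful payoff $1348.8, deviation payoff $0 → loss $1348.8.
$1188.7: truthful payoff $2066.5, deviation payoff $0 → loss $2066.5.
Total loss = $207.4 + $1348.8 + $2066.5 = $3622.7.

$3622.7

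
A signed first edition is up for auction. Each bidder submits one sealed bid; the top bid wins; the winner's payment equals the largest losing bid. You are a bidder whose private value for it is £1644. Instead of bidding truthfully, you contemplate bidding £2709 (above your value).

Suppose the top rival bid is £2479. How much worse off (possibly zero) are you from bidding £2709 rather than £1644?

£835

Bidding your value £1644: you lose (since £1644 < £2479). Payoff £0.
Bidding £2709: you win and pay £2479. Payoff £1644 − £2479 = −£835.
The competing bid £2479 lies between your value and your inflated bid, so overbidding wins an item priced above your value.
Loss from deviating = £0 − (−£835) = £835.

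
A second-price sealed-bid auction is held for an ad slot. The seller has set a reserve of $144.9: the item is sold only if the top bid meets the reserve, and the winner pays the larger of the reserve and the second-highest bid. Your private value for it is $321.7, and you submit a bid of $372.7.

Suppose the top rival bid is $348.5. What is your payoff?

−$26.8

Your bid $372.7 is the highest and exceeds the reserve.
Price = max(second-highest bid, reserve) = max($348.5, $144.9) = $348.5.
Payoff = $321.7 − $348.5 = −$26.8.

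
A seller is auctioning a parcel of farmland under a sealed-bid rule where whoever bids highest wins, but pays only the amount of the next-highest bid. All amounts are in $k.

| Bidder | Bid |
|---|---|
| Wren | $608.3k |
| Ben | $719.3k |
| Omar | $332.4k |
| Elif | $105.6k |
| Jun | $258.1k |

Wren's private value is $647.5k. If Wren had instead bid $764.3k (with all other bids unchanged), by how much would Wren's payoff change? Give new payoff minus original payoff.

The highest bid among the other bidders is $719.3k; Wren's bid doesn't change that.
Original bid $608.3k: Wren is not highest (top rival bid is $719.3k); payoff $0k.
Alternative bid $764.3k: Wren is highest, pays the top rival bid $719.3k; payoff $647.5k − $719.3k = −$71.8k.
Change in payoff = −$71.8k − ($0k) = −$71.8k.

−$71.8k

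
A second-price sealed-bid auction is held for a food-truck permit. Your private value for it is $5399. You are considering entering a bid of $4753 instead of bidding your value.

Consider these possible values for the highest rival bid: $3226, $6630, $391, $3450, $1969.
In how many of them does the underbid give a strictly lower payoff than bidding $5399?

0

The deviation hurts exactly when the highest competing bid lies strictly between $4753 and $5399 — underbidding then forfeits a profitable win.
$3226: below both → same outcome either way.
$6630: above both → same outcome either way.
$391: below both → same outcome either way.
$3450: below both → same outcome either way.
$1969: below both → same outcome either way.
Count: 0.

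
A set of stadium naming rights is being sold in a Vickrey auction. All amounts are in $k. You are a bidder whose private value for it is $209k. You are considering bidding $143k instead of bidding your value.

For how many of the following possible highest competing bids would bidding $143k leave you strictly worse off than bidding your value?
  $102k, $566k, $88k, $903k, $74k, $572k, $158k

The deviation hurts exactly when the highest competing bid lies strictly between $143k and $209k — underbidding then forfeits a profitable win.
$102k: below both → same outcome either way.
$566k: above both → same outcome either way.
$88k: below both → same outcome either way.
$903k: above both → same outcome either way.
$74k: below both → same outcome either way.
$572k: above both → same outcome either way.
$158k: inside the interval → strictly worse (loss $51k).
Count: 1.

1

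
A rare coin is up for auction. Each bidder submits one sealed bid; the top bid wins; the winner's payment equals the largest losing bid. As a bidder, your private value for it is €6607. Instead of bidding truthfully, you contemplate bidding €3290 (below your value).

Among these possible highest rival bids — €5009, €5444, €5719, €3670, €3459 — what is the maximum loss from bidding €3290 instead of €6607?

€5009: truthful gives €1598, deviation gives €0 → loss €1598.
€5444: truthful gives €1163, deviation gives €0 → loss €1163.
€5719: truthful gives €888, deviation gives €0 → loss €888.
€3670: truthful gives €2937, deviation gives €0 → loss €2937.
€3459: truthful gives €3148, deviation gives €0 → loss €3148.
Maximum loss: €3148.

€3148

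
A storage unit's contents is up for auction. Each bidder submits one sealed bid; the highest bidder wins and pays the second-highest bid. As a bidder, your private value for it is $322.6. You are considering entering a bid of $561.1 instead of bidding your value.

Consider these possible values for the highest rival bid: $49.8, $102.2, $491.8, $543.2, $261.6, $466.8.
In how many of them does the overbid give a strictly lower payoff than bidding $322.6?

3

The deviation hurts exactly when the highest competing bid lies strictly between $322.6 and $561.1 — overbidding then wins at a price above your value.
$49.8: below both → same outcome either way.
$102.2: below both → same outcome either way.
$491.8: inside the interval → strictly worse (loss $169.2).
$543.2: inside the interval → strictly worse (loss $220.6).
$261.6: below both → same outcome either way.
$466.8: inside the interval → strictly worse (loss $144.2).
Count: 3.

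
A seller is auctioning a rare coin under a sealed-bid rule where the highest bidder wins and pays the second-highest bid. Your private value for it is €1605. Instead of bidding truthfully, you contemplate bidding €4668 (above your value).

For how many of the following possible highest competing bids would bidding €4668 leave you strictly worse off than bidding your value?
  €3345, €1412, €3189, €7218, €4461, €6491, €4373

4

The deviation hurts exactly when the highest competing bid lies strictly between €1605 and €4668 — overbidding then wins at a price above your value.
€3345: inside the interval → strictly worse (loss €1740).
€1412: below both → same outcome either way.
€3189: inside the interval → strictly worse (loss €1584).
€7218: above both → same outcome either way.
€4461: inside the interval → strictly worse (loss €2856).
€6491: above both → same outcome either way.
€4373: inside the interval → strictly worse (loss €2768).
Count: 4.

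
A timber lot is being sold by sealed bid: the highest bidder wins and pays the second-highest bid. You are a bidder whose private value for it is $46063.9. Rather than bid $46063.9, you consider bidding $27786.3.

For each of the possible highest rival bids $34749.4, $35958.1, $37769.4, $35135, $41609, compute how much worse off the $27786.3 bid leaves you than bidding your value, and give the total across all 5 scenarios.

$45098.6

The deviation costs you only when the competing bid falls strictly between $27786.3 and $46063.9; elsewhere both bids give the same outcome.
$34749.4: truthful payoff $11314.5, deviation payoff $0 → loss $11314.5.
$35958.1: truthful payoff $10105.8, deviation payoff $0 → loss $10105.8.
$37769.4: truthful payoff $8294.5, deviation payoff $0 → loss $8294.5.
$35135: truthful payoff $10928.9, deviation payoff $0 → loss $10928.9.
$41609: truthful payoff $4454.9, deviation payoff $0 → loss $4454.9.
Total loss = $11314.5 + $10105.8 + $8294.5 + $10928.9 + $4454.9 = $45098.6.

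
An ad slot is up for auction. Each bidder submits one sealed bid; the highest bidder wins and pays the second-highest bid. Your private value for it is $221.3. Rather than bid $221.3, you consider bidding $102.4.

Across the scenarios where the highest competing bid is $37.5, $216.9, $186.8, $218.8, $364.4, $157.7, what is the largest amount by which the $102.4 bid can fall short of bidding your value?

$37.5: same outcome either way → loss $0.
$216.9: truthful gives $4.4, deviation gives $0 → loss $4.4.
$186.8: truthful gives $34.5, deviation gives $0 → loss $34.5.
$218.8: truthful gives $2.5, deviation gives $0 → loss $2.5.
$364.4: same outcome either way → loss $0.
$157.7: truthful gives $63.6, deviation gives $0 → loss $63.6.
Maximum loss: $63.6.

$63.6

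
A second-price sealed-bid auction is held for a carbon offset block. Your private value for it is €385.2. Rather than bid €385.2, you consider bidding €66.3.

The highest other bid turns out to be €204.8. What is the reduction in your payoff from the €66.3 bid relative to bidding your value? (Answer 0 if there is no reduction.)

Bidding your value €385.2: you win (since €385.2 > €204.8) and pay €204.8. Payoff €180.4.
Bidding €66.3: you lose. Payoff €0.
The competing bid €204.8 lies between your shaded bid and your value, so underbidding forfeits an item you could have won at a profitable price.
Loss from deviating = €180.4 − (€0) = €180.4.
In a second-price auction your bid sets only whether you win, not what you pay, so bidding your true value is weakly dominant.

€180.4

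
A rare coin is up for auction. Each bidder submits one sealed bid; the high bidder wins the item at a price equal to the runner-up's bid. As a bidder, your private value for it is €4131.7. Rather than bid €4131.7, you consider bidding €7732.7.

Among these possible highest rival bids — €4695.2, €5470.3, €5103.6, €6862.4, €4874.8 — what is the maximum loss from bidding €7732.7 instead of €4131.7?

€2730.7

€4695.2: truthful gives €0, deviation gives −€563.5 → loss €563.5.
€5470.3: truthful gives €0, deviation gives −€1338.6 → loss €1338.6.
€5103.6: truthful gives €0, deviation gives −€971.9 → loss €971.9.
€6862.4: truthful gives €0, deviation gives −€2730.7 → loss €2730.7.
€4874.8: truthful gives €0, deviation gives −€743.1 → loss €743.1.
Maximum loss: €2730.7.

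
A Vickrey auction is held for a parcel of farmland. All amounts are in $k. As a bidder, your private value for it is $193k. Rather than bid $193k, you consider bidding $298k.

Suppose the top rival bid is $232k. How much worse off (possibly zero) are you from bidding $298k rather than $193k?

Bidding your value $193k: you lose (since $193k < $232k). Payoff $0k.
Bidding $298k: you win and pay $232k. Payoff $193k − $232k = −$39k.
The competing bid $232k lies between your value and your inflated bid, so overbidding wins an item priced above your value.
Loss from deviating = $0k − (−$39k) = $39k.

$39k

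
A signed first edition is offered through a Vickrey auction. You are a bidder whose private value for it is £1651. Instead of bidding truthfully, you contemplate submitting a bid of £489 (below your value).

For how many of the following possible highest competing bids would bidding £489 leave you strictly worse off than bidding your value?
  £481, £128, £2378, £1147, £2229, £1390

2

The deviation hurts exactly when the highest competing bid lies strictly between £489 and £1651 — underbidding then forfeits a profitable win.
£481: below both → same outcome either way.
£128: below both → same outcome either way.
£2378: above both → same outcome either way.
£1147: inside the interval → strictly worse (loss £504).
£2229: above both → same outcome either way.
£1390: inside the interval → strictly worse (loss £261).
Count: 2.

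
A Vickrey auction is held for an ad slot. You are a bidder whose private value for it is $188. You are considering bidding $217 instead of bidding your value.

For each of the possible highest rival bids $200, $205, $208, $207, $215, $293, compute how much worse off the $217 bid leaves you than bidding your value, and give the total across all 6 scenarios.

$95

The deviation costs you only when the competing bid falls strictly between $188 and $217; elsewhere both bids give the same outcome.
$200: truthful payoff $0, deviation payoff −$12 → loss $12.
$205: truthful payoff $0, deviation payoff −$17 → loss $17.
$208: truthful payoff $0, deviation payoff −$20 → loss $20.
$207: truthful payoff $0, deviation payoff −$19 → loss $19.
$215: truthful payoff $0, deviation payoff −$27 → loss $27.
$293: outcomes coincide → loss $0.
Total loss = $12 + $17 + $20 + $19 + $27 = $95.
Truthful bidding weakly dominates here: raising your bid can only win items priced above your value, and lowering it can only forfeit items priced below.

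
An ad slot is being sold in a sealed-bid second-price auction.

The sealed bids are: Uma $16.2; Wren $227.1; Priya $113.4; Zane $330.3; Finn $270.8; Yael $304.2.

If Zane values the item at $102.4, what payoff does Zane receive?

−$201.8

Highest bid: Zane at $330.3, so Zane wins.
Second-highest bid: Yael at $304.2 — that is the price the winner pays.
Zane's payoff = value − price = $102.4 − $304.2 = −$201.8.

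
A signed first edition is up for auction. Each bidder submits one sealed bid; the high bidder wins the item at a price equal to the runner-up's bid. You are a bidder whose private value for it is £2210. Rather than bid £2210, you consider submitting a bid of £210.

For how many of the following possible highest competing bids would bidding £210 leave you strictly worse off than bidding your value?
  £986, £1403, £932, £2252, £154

3

The deviation hurts exactly when the highest competing bid lies strictly between £210 and £2210 — underbidding then forfeits a profitable win.
£986: inside the interval → strictly worse (loss £1224).
£1403: inside the interval → strictly worse (loss £807).
£932: inside the interval → strictly worse (loss £1278).
£2252: above both → same outcome either way.
£154: below both → same outcome either way.
Count: 3.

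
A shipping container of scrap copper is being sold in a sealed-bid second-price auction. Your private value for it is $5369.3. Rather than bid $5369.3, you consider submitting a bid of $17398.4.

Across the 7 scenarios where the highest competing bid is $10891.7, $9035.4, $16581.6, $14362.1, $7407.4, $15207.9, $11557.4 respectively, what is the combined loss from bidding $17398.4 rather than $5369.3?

The deviation costs you only when the competing bid falls strictly between $5369.3 and $17398.4; elsewhere both bids give the same outcome.
$10891.7: truthful payoff $0, deviation payoff −$5522.4 → loss $5522.4.
$9035.4: truthful payoff $0, deviation payoff −$3666.1 → loss $3666.1.
$16581.6: truthful payoff $0, deviation payoff −$11212.3 → loss $11212.3.
$14362.1: truthful payoff $0, deviation payoff −$8992.8 → loss $8992.8.
$7407.4: truthful payoff $0, deviation payoff −$2038.1 → loss $2038.1.
$15207.9: truthful payoff $0, deviation payoff −$9838.6 → loss $9838.6.
$11557.4: truthful payoff $0, deviation payoff −$6188.1 → loss $6188.1.
Total loss = $5522.4 + $3666.1 + $11212.3 + $8992.8 + $2038.1 + $9838.6 + $6188.1 = $47458.4.

$47458.4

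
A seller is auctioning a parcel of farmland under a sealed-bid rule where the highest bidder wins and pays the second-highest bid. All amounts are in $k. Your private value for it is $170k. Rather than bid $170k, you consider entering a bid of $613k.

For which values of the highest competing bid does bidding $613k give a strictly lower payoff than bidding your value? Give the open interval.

($170k, $613k)

If the competing bid is below $170k, both bids win at the same price — no difference.
If it is above $613k, both bids lose — no difference.
If it lies strictly between $170k and $613k, bidding your value loses (payoff 0) while bidding $613k wins at a price above your value (payoff negative).
So the deviation strictly hurts on the open interval ($170k, $613k).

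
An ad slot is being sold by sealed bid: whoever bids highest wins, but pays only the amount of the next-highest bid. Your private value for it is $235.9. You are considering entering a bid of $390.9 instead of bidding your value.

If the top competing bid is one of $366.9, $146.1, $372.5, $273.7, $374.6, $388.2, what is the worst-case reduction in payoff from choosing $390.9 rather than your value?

$366.9: truthful gives $0, deviation gives −$131 → loss $131.
$146.1: same outcome either way → loss $0.
$372.5: truthful gives $0, deviation gives −$136.6 → loss $136.6.
$273.7: truthful gives $0, deviation gives −$37.8 → loss $37.8.
$374.6: truthful gives $0, deviation gives −$138.7 → loss $138.7.
$388.2: truthful gives $0, deviation gives −$152.3 → loss $152.3.
Maximum loss: $152.3.

$152.3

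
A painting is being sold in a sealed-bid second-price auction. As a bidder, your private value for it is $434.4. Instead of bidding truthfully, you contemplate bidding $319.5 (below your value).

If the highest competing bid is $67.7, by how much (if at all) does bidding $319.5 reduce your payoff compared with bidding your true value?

Bidding your value $434.4: you win (since $434.4 > $67.7) and pay $67.7. Payoff $366.7.
Bidding $319.5: you win and pay $67.7. Payoff $434.4 − $67.7 = $366.7.
Difference = $366.7 − $366.7 = $0; both bids lead to the same outcome because the competing bid is below both your value and your alternative bid.

$0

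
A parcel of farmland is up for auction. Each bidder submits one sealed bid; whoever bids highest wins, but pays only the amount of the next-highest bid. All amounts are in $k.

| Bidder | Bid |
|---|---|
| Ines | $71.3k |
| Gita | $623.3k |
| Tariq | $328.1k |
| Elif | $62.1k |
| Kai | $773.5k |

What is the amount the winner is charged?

$623.3k

Highest bid: Kai at $773.5k, so Kai wins.
Second-highest bid: Gita at $623.3k — that is the price the winner pays.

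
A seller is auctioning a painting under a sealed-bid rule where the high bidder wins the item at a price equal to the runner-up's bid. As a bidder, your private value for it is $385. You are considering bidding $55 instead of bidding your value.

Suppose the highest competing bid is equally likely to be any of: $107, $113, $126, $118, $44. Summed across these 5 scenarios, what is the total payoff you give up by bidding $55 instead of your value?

$1076

The deviation costs you only when the competing bid falls strictly between $55 and $385; elsewhere both bids give the same outcome.
$107: truthful payoff $278, deviation payoff $0 → loss $278.
$113: truthful payoff $272, deviation payoff $0 → loss $272.
$126: truthful payoff $259, deviation payoff $0 → loss $259.
$118: truthful payoff $267, deviation payoff $0 → loss $267.
$44: outcomes coincide → loss $0.
Total loss = $278 + $272 + $259 + $267 = $1076.
Truthful bidding weakly dominates here: raising your bid can only win items priced above your value, and lowering it can only forfeit items priced below.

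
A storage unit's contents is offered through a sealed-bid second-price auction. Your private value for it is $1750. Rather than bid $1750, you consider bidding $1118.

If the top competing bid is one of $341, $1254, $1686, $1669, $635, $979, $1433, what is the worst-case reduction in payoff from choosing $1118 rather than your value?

$341: same outcome either way → loss $0.
$1254: truthful gives $496, deviation gives $0 → loss $496.
$1686: truthful gives $64, deviation gives $0 → loss $64.
$1669: truthful gives $81, deviation gives $0 → loss $81.
$635: same outcome either way → loss $0.
$979: same outcome either way → loss $0.
$1433: truthful gives $317, deviation gives $0 → loss $317.
Maximum loss: $496.

$496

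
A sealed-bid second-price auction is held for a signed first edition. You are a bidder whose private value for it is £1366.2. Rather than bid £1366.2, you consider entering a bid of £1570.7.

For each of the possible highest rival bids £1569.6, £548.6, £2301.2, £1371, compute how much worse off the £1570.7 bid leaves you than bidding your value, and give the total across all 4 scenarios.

£208.2

The deviation costs you only when the competing bid falls strictly between £1366.2 and £1570.7; elsewhere both bids give the same outcome.
£1569.6: truthful payoff £0, deviation payoff −£203.4 → loss £203.4.
£548.6: outcomes coincide → loss £0.
£2301.2: outcomes coincide → loss £0.
£1371: truthful payoff £0, deviation payoff −£4.8 → loss £4.8.
Total loss = £203.4 + £4.8 = £208.2.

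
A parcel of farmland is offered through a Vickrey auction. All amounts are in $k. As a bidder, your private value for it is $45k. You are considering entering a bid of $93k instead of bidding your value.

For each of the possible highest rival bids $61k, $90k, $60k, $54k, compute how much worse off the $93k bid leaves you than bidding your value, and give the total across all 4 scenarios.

$85k

The deviation costs you only when the competing bid falls strictly between $45k and $93k; elsewhere both bids give the same outcome.
$61k: truthful payoff $0k, deviation payoff −$16k → loss $16k.
$90k: truthful payoff $0k, deviation payoff −$45k → loss $45k.
$60k: truthful payoff $0k, deviation payoff −$15k → loss $15k.
$54k: truthful payoff $0k, deviation payoff −$9k → loss $9k.
Total loss = $16k + $45k + $15k + $9k = $85k.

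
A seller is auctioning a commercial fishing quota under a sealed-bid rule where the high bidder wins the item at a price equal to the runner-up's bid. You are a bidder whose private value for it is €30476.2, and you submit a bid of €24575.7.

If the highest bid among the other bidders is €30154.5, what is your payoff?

Your bid €24575.7 is below the highest competing bid €30154.5, so you lose.
A losing bidder pays nothing and receives nothing: payoff = €0.

€0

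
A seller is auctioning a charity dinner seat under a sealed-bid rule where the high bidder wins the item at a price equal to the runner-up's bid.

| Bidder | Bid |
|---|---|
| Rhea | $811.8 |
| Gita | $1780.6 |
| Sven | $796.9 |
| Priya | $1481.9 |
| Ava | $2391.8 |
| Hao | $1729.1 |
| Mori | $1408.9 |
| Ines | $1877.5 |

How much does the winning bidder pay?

$1877.5

Highest bid: Ava at $2391.8, so Ava wins.
Second-highest bid: Ines at $1877.5 — that is the price the winner pays.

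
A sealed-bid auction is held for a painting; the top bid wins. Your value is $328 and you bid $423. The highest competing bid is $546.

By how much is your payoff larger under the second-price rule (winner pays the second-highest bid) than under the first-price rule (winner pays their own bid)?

Your bid $423 is below $546, so you lose under either rule.
Payoff is $0 in both cases; difference = $0.

$0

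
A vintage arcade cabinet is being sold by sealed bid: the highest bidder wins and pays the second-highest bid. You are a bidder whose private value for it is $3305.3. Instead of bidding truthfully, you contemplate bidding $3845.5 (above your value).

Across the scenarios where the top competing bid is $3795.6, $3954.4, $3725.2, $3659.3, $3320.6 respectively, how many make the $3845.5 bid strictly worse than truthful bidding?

4

The deviation hurts exactly when the highest competing bid lies strictly between $3305.3 and $3845.5 — overbidding then wins at a price above your value.
$3795.6: inside the interval → strictly worse (loss $490.3).
$3954.4: above both → same outcome either way.
$3725.2: inside the interval → strictly worse (loss $419.9).
$3659.3: inside the interval → strictly worse (loss $354).
$3320.6: inside the interval → strictly worse (loss $15.3).
Count: 4.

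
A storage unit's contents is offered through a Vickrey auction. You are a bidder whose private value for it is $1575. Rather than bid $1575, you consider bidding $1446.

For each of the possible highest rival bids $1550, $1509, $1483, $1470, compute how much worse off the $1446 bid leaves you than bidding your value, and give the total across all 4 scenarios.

The deviation costs you only when the competing bid falls strictly between $1446 and $1575; elsewhere both bids give the same outcome.
$1550: truthful payoff $25, deviation payoff $0 → loss $25.
$1509: truthful payoff $66, deviation payoff $0 → loss $66.
$1483: truthful payoff $92, deviation payoff $0 → loss $92.
$1470: truthful payoff $105, deviation payoff $0 → loss $105.
Total loss = $25 + $66 + $92 + $105 = $288.

$288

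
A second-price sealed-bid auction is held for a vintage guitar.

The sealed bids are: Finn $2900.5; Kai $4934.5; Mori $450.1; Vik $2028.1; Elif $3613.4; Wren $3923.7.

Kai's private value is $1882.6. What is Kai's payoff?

−$2041.1

Highest bid: Kai at $4934.5, so Kai wins.
Second-highest bid: Wren at $3923.7 — that is the price the winner pays.
Kai's payoff = value − price = $1882.6 − $3923.7 = −$2041.1.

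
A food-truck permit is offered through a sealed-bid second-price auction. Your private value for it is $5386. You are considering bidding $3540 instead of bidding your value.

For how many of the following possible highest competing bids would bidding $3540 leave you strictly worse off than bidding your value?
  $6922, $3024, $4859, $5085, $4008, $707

3

The deviation hurts exactly when the highest competing bid lies strictly between $3540 and $5386 — underbidding then forfeits a profitable win.
$6922: above both → same outcome either way.
$3024: below both → same outcome either way.
$4859: inside the interval → strictly worse (loss $527).
$5085: inside the interval → strictly worse (loss $301).
$4008: inside the interval → strictly worse (loss $1378).
$707: below both → same outcome either way.
Count: 3.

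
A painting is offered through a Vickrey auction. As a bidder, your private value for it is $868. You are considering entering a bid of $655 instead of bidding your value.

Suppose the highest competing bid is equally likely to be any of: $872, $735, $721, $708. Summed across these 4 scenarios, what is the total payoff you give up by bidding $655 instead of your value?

$440

The deviation costs you only when the competing bid falls strictly between $655 and $868; elsewhere both bids give the same outcome.
$872: outcomes coincide → loss $0.
$735: truthful payoff $133, deviation payoff $0 → loss $133.
$721: truthful payoff $147, deviation payoff $0 → loss $147.
$708: truthful payoff $160, deviation payoff $0 → loss $160.
Total loss = $133 + $147 + $160 = $440.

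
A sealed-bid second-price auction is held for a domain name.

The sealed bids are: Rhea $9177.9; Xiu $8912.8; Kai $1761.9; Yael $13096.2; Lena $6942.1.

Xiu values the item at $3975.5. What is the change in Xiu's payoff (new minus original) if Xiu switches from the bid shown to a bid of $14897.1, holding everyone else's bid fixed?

−$9120.7

The highest bid among the other bidders is $13096.2; Xiu's bid doesn't change that.
Original bid $8912.8: Xiu is not highest (top rival bid is $13096.2); payoff $0.
Alternative bid $14897.1: Xiu is highest, pays the top rival bid $13096.2; payoff $3975.5 − $13096.2 = −$9120.7.
Change in payoff = −$9120.7 − ($0) = −$9120.7.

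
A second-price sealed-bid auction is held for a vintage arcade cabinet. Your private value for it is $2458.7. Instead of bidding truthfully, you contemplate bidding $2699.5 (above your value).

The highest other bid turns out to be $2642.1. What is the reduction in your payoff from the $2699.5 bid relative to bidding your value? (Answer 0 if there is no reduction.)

$183.4

Bidding your value $2458.7: you lose (since $2458.7 < $2642.1). Payoff $0.
Bidding $2699.5: you win and pay $2642.1. Payoff $2458.7 − $2642.1 = −$183.4.
The competing bid $2642.1 lies between your value and your inflated bid, so overbidding wins an item priced above your value.
Loss from deviating = $0 − (−$183.4) = $183.4.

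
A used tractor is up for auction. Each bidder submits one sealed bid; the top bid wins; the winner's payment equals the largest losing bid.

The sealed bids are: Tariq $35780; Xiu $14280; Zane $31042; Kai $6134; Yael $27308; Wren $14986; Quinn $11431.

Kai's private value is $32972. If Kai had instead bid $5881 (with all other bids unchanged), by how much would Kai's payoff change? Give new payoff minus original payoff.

$0

The highest bid among the other bidders is $35780; Kai's bid doesn't change that.
Original bid $6134: Kai is not highest (top rival bid is $35780); payoff $0.
Alternative bid $5881: Kai is not highest (top rival bid is $35780); payoff $0.
Change in payoff = $0 − ($0) = $0.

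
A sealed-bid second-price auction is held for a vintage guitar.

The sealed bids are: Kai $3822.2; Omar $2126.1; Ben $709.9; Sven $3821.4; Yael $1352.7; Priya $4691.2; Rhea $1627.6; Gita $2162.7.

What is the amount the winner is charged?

Highest bid: Priya at $4691.2, so Priya wins.
Second-highest bid: Kai at $3822.2 — that is the price the winner pays.

$3822.2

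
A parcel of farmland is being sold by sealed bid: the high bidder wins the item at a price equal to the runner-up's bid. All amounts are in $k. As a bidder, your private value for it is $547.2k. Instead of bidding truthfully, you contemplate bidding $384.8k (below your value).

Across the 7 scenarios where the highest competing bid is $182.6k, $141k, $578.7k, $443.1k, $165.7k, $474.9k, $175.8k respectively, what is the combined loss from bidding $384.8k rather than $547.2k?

$176.4k

The deviation costs you only when the competing bid falls strictly between $384.8k and $547.2k; elsewhere both bids give the same outcome.
$182.6k: outcomes coincide → loss $0k.
$141k: outcomes coincide → loss $0k.
$578.7k: outcomes coincide → loss $0k.
$443.1k: truthful payoff $104.1k, deviation payoff $0k → loss $104.1k.
$165.7k: outcomes coincide → loss $0k.
$474.9k: truthful payoff $72.3k, deviation payoff $0k → loss $72.3k.
$175.8k: outcomes coincide → loss $0k.
Total loss = $104.1k + $72.3k = $176.4k.
Because the price is fixed by the runner-up's bid, deviating from your value can only change a good outcome into a bad one — never the reverse.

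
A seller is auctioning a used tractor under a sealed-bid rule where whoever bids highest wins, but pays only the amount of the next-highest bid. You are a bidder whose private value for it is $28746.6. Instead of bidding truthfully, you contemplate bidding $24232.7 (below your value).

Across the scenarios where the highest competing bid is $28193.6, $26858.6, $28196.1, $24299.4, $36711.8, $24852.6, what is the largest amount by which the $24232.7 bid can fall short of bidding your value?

$4447.2

$28193.6: truthful gives $553, deviation gives $0 → loss $553.
$26858.6: truthful gives $1888, deviation gives $0 → loss $1888.
$28196.1: truthful gives $550.5, deviation gives $0 → loss $550.5.
$24299.4: truthful gives $4447.2, deviation gives $0 → loss $4447.2.
$36711.8: same outcome either way → loss $0.
$24852.6: truthful gives $3894, deviation gives $0 → loss $3894.
Maximum loss: $4447.2.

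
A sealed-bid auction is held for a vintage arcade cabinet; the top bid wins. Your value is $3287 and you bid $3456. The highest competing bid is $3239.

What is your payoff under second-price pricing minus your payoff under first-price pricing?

You have the highest bid, so you win under either rule.
Second-price: pay $3239 → payoff $48.
First-price: pay your own bid $3456 → payoff −$169.
Difference = $48 − (−$169) = $217.

$217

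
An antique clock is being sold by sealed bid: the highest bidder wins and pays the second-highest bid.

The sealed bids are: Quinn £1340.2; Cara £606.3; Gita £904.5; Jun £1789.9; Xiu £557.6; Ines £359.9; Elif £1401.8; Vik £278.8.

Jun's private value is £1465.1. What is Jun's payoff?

Highest bid: Jun at £1789.9, so Jun wins.
Second-highest bid: Elif at £1401.8 — that is the price the winner pays.
Jun's payoff = value − price = £1465.1 − £1401.8 = £63.3.

£63.3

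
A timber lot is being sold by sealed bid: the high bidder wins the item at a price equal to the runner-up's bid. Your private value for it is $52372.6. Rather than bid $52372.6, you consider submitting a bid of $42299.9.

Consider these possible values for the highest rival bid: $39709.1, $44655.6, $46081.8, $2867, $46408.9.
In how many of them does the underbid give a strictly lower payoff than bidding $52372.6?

3

The deviation hurts exactly when the highest competing bid lies strictly between $42299.9 and $52372.6 — underbidding then forfeits a profitable win.
$39709.1: below both → same outcome either way.
$44655.6: inside the interval → strictly worse (loss $7717).
$46081.8: inside the interval → strictly worse (loss $6290.8).
$2867: below both → same outcome either way.
$46408.9: inside the interval → strictly worse (loss $5963.7).
Count: 3.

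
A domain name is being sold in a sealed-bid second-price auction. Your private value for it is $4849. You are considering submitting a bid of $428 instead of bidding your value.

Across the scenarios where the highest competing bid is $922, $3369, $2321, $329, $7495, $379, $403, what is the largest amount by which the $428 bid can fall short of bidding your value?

$3927

$922: truthful gives $3927, deviation gives $0 → loss $3927.
$3369: truthful gives $1480, deviation gives $0 → loss $1480.
$2321: truthful gives $2528, deviation gives $0 → loss $2528.
$329: same outcome either way → loss $0.
$7495: same outcome either way → loss $0.
$379: same outcome either way → loss $0.
$403: same outcome either way → loss $0.
Maximum loss: $3927.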